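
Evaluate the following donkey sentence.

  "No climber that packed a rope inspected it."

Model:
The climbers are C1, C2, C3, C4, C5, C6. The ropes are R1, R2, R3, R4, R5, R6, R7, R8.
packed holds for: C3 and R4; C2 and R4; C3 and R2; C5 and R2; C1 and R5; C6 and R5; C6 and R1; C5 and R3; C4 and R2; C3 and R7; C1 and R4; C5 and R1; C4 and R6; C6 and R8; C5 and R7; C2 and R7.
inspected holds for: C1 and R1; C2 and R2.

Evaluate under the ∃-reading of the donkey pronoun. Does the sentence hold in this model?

True

"it" takes "a rope" as antecedent — a donkey pronoun bound across the clause boundary.
Truth condition: for no (c,r) with packed(c,r) does inspected(c,r) hold.
Restrictor pairs — does the scope hold? (C1,R4):fails  (C1,R5):fails  (C2,R4):fails  (C2,R7):fails  (C3,R2):fails  (C3,R4):fails  (C3,R7):fails  (C4,R2):fails  (C4,R6):fails  (C5,R1):fails  (C5,R2):fails  (C5,R3):fails  (C5,R7):fails  (C6,R1):fails  (C6,R5):fails  (C6,R8):fails
Scope holds for no restrictor pair, so the sentence is true.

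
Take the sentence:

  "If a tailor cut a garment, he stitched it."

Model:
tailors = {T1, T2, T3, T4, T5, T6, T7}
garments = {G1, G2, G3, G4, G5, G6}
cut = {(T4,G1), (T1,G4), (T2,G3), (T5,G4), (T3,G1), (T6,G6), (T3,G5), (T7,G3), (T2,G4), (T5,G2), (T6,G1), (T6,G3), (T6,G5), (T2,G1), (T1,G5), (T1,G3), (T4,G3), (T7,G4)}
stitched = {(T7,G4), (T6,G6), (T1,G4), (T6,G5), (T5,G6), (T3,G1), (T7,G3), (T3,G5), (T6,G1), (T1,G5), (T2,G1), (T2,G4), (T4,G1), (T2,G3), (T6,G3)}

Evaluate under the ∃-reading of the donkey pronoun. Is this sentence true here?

False

"it" takes "a garment" as antecedent — a donkey pronoun bound across the clause boundary.
Weak reading: every tailor t with some cut-garment has at least one cut-garment g such that stitched(t,g).
Per tailor: T1:✓  T2:✓  T3:✓  T4:✓  T5:✗  T6:✓  T7:✓
T5 has no witness among its cut-garments.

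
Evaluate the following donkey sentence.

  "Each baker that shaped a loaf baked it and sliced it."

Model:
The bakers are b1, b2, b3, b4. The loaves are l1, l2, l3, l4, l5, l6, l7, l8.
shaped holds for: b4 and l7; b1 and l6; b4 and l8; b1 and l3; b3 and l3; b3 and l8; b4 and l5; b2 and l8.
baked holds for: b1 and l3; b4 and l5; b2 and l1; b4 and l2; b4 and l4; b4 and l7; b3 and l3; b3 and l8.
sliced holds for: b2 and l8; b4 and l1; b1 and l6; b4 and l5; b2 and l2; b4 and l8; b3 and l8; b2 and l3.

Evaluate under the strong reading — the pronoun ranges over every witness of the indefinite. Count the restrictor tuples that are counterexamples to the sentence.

6

"it" takes "a loaf" as antecedent — a donkey pronoun bound across the clause boundary.
Strong reading: for every (b,l) with shaped(b,l), baked(b,l) ∧ sliced(b,l).
Restrictor pairs: (b1,l3) ✗  (b1,l6) ✗  (b2,l8) ✗  (b3,l3) ✗  (b3,l8) ✓  (b4,l5) ✓  (b4,l7) ✗  (b4,l8) ✗
Counterexamples (restrictor pairs failing the scope): 6.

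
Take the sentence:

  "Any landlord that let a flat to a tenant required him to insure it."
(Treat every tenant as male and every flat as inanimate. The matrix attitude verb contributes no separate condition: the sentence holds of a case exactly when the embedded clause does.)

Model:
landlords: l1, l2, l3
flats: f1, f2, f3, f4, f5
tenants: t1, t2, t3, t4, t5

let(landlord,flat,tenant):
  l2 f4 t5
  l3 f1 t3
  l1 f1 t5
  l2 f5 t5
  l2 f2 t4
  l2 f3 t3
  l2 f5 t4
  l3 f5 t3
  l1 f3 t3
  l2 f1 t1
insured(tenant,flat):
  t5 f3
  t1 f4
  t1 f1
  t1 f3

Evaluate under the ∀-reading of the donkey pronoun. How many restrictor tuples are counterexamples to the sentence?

"him" takes "a tenant" as antecedent and "it" takes "a flat"; both are donkey pronouns co-varying with the restrictor.
Strong reading: for every (l,f,t) with let(l,f,t), insured(t,f).
Restrictor triples: (l1,f1,t5)→insured(t5,f1) ✗  (l1,f3,t3)→insured(t3,f3) ✗  (l2,f1,t1)→insured(t1,f1) ✓  (l2,f2,t4)→insured(t4,f2) ✗  (l2,f3,t3)→insured(t3,f3) ✗  (l2,f4,t5)→insured(t5,f4) ✗  (l2,f5,t4)→insured(t4,f5) ✗  (l2,f5,t5)→insured(t5,f5) ✗  (l3,f1,t3)→insured(t3,f1) ✗  (l3,f5,t3)→insured(t3,f5) ✗
Counterexamples (restrictor triples failing the scope): 9.

9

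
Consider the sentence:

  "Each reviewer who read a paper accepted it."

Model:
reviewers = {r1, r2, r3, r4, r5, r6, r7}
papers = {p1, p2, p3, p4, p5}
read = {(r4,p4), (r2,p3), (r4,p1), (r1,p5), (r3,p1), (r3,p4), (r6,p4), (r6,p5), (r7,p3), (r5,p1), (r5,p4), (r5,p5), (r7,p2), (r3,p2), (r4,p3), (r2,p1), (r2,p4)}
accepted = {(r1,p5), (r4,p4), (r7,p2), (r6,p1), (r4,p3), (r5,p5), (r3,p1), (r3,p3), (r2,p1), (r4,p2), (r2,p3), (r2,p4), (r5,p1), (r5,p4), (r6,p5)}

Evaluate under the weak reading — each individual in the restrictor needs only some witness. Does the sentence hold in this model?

True

"it" takes "a paper" as antecedent — a donkey pronoun bound across the clause boundary.
Weak reading: every reviewer r with some read-paper has at least one read-paper p such that accepted(r,p).
Per reviewer: r1:✓  r2:✓  r3:✓  r4:✓  r5:✓  r6:✓  r7:✓
Every reviewer in the restrictor has a witness.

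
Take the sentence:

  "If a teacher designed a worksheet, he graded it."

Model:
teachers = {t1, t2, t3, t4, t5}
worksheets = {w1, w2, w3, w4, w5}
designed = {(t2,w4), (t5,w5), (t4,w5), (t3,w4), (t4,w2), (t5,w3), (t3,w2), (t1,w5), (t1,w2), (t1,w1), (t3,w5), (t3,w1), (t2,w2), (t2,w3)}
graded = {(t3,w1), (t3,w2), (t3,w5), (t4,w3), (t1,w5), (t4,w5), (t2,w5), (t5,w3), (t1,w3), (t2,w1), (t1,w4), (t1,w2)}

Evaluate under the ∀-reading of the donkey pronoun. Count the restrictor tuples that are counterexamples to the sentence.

7

"it" takes "a worksheet" as antecedent — a donkey pronoun bound across the clause boundary.
Strong reading: for every (t,w) with designed(t,w), graded(t,w).
Restrictor pairs: (t1,w1) ✗  (t1,w2) ✓  (t1,w5) ✓  (t2,w2) ✗  (t2,w3) ✗  (t2,w4) ✗  (t3,w1) ✓  (t3,w2) ✓  (t3,w4) ✗  (t3,w5) ✓  (t4,w2) ✗  (t4,w5) ✓  (t5,w3) ✓  (t5,w5) ✗
Counterexamples (restrictor pairs failing the scope): 7.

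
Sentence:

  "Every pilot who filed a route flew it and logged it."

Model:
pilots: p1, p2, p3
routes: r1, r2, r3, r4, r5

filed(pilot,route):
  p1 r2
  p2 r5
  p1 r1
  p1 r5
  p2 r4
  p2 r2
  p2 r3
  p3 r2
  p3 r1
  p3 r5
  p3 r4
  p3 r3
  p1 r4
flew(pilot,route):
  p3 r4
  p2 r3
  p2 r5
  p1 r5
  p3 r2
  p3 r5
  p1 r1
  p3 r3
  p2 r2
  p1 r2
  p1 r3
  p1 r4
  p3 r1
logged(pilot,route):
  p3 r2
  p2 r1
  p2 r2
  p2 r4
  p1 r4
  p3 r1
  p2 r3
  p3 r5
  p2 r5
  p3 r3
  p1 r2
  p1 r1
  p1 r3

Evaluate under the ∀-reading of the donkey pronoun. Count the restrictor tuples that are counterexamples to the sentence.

3

"it" takes "a route" as antecedent — a donkey pronoun bound across the clause boundary.
Strong reading: for every (p,r) with filed(p,r), flew(p,r) ∧ logged(p,r).
Restrictor pairs: (p1,r1) ✓  (p1,r2) ✓  (p1,r4) ✓  (p1,r5) ✗  (p2,r2) ✓  (p2,r3) ✓  (p2,r4) ✗  (p2,r5) ✓  (p3,r1) ✓  (p3,r2) ✓  (p3,r3) ✓  (p3,r4) ✗  (p3,r5) ✓
Counterexamples (restrictor pairs failing the scope): 3.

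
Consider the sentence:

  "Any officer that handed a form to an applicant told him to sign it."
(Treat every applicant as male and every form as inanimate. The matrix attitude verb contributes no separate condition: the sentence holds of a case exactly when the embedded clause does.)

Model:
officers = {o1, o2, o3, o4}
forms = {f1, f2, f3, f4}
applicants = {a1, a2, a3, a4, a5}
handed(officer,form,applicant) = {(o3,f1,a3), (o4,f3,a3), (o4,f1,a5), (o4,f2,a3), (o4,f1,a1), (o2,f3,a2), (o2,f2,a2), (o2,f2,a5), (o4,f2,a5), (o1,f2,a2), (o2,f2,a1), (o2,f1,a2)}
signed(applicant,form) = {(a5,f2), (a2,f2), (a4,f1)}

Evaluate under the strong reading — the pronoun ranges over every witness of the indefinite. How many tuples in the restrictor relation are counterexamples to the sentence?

8

"him" takes "an applicant" as antecedent and "it" takes "a form"; both are donkey pronouns co-varying with the restrictor.
Strong reading: for every (o,f,a) with handed(o,f,a), signed(a,f).
Restrictor triples: (o1,f2,a2)→signed(a2,f2) ✓  (o2,f1,a2)→signed(a2,f1) ✗  (o2,f2,a1)→signed(a1,f2) ✗  (o2,f2,a2)→signed(a2,f2) ✓  (o2,f2,a5)→signed(a5,f2) ✓  (o2,f3,a2)→signed(a2,f3) ✗  (o3,f1,a3)→signed(a3,f1) ✗  (o4,f1,a1)→signed(a1,f1) ✗  (o4,f1,a5)→signed(a5,f1) ✗  (o4,f2,a3)→signed(a3,f2) ✗  (o4,f2,a5)→signed(a5,f2) ✓  (o4,f3,a3)→signed(a3,f3) ✗
Counterexamples (restrictor triples failing the scope): 8.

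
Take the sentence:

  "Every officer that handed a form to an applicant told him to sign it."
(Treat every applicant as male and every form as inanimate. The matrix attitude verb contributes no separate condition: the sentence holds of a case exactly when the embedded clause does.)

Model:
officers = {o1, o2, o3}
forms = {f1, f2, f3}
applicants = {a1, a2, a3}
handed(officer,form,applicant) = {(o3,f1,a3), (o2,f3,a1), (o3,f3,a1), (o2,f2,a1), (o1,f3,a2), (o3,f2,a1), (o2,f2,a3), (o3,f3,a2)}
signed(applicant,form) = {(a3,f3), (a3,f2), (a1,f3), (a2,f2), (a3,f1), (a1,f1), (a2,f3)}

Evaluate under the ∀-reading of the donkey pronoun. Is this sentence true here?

False

"him" takes "an applicant" as antecedent and "it" takes "a form"; both are donkey pronouns co-varying with the restrictor.
Strong reading: for every (o,f,a) with handed(o,f,a), signed(a,f).
Restrictor triples: (o1,f3,a2)→signed(a2,f3) ✓  (o2,f2,a1)→signed(a1,f2) ✗  (o2,f2,a3)→signed(a3,f2) ✓  (o2,f3,a1)→signed(a1,f3) ✓  (o3,f1,a3)→signed(a3,f1) ✓  (o3,f2,a1)→signed(a1,f2) ✗  (o3,f3,a1)→signed(a1,f3) ✓  (o3,f3,a2)→signed(a2,f3) ✓
Counterexample: (o2,f2,a1) — signed(a1,f2) does not hold.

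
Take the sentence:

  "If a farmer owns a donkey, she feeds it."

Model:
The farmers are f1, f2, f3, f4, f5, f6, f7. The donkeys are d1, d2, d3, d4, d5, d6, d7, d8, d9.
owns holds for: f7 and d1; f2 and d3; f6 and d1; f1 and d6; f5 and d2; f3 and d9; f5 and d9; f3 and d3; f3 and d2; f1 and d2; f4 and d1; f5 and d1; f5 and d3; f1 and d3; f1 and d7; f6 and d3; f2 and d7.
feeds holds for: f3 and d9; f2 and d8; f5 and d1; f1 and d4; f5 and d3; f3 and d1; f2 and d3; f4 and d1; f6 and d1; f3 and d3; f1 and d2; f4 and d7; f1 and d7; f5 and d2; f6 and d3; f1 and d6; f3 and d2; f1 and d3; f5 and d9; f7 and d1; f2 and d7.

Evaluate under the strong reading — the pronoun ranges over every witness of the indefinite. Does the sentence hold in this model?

"it" takes "a donkey" as antecedent — a donkey pronoun bound across the clause boundary.
Strong reading: for every (f,d) with owns(f,d), feeds(f,d).
Restrictor pairs: (f1,d2) ✓  (f1,d3) ✓  (f1,d6) ✓  (f1,d7) ✓  (f2,d3) ✓  (f2,d7) ✓  (f3,d2) ✓  (f3,d3) ✓  (f3,d9) ✓  (f4,d1) ✓  (f5,d1) ✓  (f5,d2) ✓  (f5,d3) ✓  (f5,d9) ✓  (f6,d1) ✓  (f6,d3) ✓  (f7,d1) ✓
Every restrictor pair satisfies the scope.

True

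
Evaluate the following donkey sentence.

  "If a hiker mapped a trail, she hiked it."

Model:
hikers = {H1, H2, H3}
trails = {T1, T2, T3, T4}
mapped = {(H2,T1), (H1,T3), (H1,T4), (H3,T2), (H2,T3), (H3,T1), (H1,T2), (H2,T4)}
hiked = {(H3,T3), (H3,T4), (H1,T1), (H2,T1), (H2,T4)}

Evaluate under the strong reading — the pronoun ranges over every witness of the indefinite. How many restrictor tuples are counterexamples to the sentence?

"it" takes "a trail" as antecedent — a donkey pronoun bound across the clause boundary.
Strong reading: for every (h,t) with mapped(h,t), hiked(h,t).
Restrictor pairs: (H1,T2) ✗  (H1,T3) ✗  (H1,T4) ✗  (H2,T1) ✓  (H2,T3) ✗  (H2,T4) ✓  (H3,T1) ✗  (H3,T2) ✗
Counterexamples (restrictor pairs failing the scope): 6.

6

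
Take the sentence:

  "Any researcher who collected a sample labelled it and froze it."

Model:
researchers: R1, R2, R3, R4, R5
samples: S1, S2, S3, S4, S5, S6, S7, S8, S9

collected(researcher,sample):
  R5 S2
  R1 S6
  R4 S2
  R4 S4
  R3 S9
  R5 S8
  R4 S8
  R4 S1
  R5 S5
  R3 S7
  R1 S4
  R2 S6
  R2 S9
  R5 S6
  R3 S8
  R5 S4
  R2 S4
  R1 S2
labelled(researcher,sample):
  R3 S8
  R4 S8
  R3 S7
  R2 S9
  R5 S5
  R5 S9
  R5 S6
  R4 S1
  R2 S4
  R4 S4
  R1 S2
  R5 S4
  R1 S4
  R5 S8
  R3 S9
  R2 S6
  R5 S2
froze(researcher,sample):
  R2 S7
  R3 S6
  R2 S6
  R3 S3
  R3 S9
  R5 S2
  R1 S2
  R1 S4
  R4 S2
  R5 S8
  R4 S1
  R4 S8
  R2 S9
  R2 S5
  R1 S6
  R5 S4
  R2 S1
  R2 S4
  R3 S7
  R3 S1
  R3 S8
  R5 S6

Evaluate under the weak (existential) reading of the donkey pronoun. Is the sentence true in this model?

"it" takes "a sample" as antecedent — a donkey pronoun bound across the clause boundary.
Weak reading: every researcher r with some collected-sample has at least one collected-sample s such that labelled(r,s) ∧ froze(r,s).
Per researcher: R1:✓  R2:✓  R3:✓  R4:✓  R5:✓
Every researcher in the restrictor has a witness.

True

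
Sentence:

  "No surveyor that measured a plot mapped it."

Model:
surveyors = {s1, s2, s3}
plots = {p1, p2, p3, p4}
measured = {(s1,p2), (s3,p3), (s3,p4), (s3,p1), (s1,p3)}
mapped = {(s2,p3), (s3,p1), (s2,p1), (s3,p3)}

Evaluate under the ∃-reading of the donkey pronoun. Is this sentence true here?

"it" takes "a plot" as antecedent — a donkey pronoun bound across the clause boundary.
Truth condition: for no (s,p) with measured(s,p) does mapped(s,p) hold.
Restrictor pairs — does the scope hold? (s1,p2):fails  (s1,p3):fails  (s3,p1):holds  (s3,p3):holds  (s3,p4):fails
Scope holds for 2 pair(s), so the sentence is false.

False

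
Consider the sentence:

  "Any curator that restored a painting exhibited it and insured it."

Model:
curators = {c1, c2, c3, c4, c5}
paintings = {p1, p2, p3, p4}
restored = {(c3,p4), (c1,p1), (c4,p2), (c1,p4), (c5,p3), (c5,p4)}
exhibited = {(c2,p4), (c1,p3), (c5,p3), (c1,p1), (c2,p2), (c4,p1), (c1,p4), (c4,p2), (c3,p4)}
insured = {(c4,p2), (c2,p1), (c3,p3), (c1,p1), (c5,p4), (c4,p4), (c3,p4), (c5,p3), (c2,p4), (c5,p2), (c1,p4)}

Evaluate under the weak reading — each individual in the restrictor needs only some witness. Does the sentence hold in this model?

"it" takes "a painting" as antecedent — a donkey pronoun bound across the clause boundary.
Weak reading: every curator c with some restored-painting has at least one restored-painting p such that exhibited(c,p) ∧ insured(c,p).
Per curator: c1:✓  c3:✓  c4:✓  c5:✓
Every curator in the restrictor has a witness.

True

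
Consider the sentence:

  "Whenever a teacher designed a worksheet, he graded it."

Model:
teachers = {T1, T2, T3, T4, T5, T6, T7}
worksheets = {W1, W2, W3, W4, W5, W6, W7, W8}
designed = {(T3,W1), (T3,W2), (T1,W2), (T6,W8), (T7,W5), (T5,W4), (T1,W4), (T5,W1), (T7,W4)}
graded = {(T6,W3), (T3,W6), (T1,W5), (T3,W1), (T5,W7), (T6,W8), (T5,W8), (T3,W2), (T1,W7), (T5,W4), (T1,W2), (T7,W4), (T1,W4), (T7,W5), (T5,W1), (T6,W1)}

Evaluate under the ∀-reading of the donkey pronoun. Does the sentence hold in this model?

True

"it" takes "a worksheet" as antecedent — a donkey pronoun bound across the clause boundary.
Strong reading: for every (t,w) with designed(t,w), graded(t,w).
Restrictor pairs: (T1,W2) ✓  (T1,W4) ✓  (T3,W1) ✓  (T3,W2) ✓  (T5,W1) ✓  (T5,W4) ✓  (T6,W8) ✓  (T7,W4) ✓  (T7,W5) ✓
Every restrictor pair satisfies the scope.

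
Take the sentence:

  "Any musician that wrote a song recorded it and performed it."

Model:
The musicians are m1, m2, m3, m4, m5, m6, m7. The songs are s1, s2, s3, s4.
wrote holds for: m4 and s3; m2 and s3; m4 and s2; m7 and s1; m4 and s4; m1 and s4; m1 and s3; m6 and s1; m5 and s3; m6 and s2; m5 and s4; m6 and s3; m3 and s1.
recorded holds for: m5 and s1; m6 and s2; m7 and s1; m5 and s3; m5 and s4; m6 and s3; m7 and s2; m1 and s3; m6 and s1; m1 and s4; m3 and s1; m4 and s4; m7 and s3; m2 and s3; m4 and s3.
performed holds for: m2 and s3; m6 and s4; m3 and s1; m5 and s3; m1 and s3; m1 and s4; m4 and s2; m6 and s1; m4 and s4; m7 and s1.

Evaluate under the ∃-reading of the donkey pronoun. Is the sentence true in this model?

"it" takes "a song" as antecedent — a donkey pronoun bound across the clause boundary.
Weak reading: every musician m with some wrote-song has at least one wrote-song s such that recorded(m,s) ∧ performed(m,s).
Per musician: m1:✓  m2:✓  m3:✓  m4:✓  m5:✓  m6:✓  m7:✓
Every musician in the restrictor has a witness.

True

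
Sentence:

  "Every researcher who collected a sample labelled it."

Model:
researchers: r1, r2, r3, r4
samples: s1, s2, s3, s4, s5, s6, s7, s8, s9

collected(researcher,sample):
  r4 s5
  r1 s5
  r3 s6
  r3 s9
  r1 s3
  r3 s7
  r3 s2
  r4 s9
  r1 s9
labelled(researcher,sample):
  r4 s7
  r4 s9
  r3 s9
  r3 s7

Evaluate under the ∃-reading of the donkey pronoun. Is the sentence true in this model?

"it" takes "a sample" as antecedent — a donkey pronoun bound across the clause boundary.
Weak reading: every researcher r with some collected-sample has at least one collected-sample s such that labelled(r,s).
Per researcher: r1:✗  r3:✓  r4:✓
r1 has no witness among its collected-samples.

False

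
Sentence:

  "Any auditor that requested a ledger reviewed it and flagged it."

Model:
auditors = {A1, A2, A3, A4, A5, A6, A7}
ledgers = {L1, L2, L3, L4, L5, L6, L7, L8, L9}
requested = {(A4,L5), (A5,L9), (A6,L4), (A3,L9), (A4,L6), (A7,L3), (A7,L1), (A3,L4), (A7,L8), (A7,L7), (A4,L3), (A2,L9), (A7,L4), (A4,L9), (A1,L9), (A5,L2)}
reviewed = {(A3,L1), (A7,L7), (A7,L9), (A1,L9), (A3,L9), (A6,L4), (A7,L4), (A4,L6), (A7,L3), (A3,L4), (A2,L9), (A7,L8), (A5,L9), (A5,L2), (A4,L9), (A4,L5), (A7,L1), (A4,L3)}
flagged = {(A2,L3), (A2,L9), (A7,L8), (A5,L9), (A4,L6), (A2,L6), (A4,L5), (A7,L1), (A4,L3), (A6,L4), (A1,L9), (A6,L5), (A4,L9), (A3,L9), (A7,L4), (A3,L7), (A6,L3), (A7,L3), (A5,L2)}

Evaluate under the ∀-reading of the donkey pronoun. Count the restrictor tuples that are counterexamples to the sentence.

"it" takes "a ledger" as antecedent — a donkey pronoun bound across the clause boundary.
Strong reading: for every (a,l) with requested(a,l), reviewed(a,l) ∧ flagged(a,l).
Restrictor pairs: (A1,L9) ✓  (A2,L9) ✓  (A3,L4) ✗  (A3,L9) ✓  (A4,L3) ✓  (A4,L5) ✓  (A4,L6) ✓  (A4,L9) ✓  (A5,L2) ✓  (A5,L9) ✓  (A6,L4) ✓  (A7,L1) ✓  (A7,L3) ✓  (A7,L4) ✓  (A7,L7) ✗  (A7,L8) ✓
Counterexamples (restrictor pairs failing the scope): 2.

2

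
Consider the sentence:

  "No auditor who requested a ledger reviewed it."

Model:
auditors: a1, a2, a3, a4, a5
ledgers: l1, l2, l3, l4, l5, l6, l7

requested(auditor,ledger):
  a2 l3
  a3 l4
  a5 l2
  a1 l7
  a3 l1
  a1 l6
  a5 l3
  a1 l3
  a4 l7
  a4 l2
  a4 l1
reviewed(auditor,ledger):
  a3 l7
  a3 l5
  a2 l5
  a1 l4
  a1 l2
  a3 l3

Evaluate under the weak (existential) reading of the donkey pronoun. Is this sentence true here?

True

"it" takes "a ledger" as antecedent — a donkey pronoun bound across the clause boundary.
Truth condition: for no (a,l) with requested(a,l) does reviewed(a,l) hold.
Restrictor pairs — does the scope hold? (a1,l3):fails  (a1,l6):fails  (a1,l7):fails  (a2,l3):fails  (a3,l1):fails  (a3,l4):fails  (a4,l1):fails  (a4,l2):fails  (a4,l7):fails  (a5,l2):fails  (a5,l3):fails
Scope holds for no restrictor pair, so the sentence is true.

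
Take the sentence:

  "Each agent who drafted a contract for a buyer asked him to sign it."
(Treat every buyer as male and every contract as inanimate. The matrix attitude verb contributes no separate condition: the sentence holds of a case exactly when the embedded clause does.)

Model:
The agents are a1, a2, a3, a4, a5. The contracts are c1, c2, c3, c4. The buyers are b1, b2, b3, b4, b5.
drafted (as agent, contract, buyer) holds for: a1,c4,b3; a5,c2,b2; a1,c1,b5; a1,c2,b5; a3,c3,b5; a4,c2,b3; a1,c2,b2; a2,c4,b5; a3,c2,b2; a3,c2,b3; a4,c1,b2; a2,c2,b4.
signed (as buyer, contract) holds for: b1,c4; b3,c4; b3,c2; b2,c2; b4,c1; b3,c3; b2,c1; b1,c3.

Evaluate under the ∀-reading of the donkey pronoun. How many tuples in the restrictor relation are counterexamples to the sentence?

5

"him" takes "a buyer" as antecedent and "it" takes "a contract"; both are donkey pronouns co-varying with the restrictor.
Strong reading: for every (a,c,b) with drafted(a,c,b), signed(b,c).
Restrictor triples: (a1,c1,b5)→signed(b5,c1) ✗  (a1,c2,b2)→signed(b2,c2) ✓  (a1,c2,b5)→signed(b5,c2) ✗  (a1,c4,b3)→signed(b3,c4) ✓  (a2,c2,b4)→signed(b4,c2) ✗  (a2,c4,b5)→signed(b5,c4) ✗  (a3,c2,b2)→signed(b2,c2) ✓  (a3,c2,b3)→signed(b3,c2) ✓  (a3,c3,b5)→signed(b5,c3) ✗  (a4,c1,b2)→signed(b2,c1) ✓  (a4,c2,b3)→signed(b3,c2) ✓  (a5,c2,b2)→signed(b2,c2) ✓
Counterexamples (restrictor triples failing the scope): 5.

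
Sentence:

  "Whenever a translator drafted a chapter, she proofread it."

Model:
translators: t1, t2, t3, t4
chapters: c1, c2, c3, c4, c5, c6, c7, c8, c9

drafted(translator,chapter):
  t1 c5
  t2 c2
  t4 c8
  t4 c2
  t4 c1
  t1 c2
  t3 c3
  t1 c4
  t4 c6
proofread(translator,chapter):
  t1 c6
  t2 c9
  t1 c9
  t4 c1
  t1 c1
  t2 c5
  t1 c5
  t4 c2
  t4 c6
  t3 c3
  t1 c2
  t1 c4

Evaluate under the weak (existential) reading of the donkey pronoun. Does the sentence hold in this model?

"it" takes "a chapter" as antecedent — a donkey pronoun bound across the clause boundary.
Weak reading: every translator t with some drafted-chapter has at least one drafted-chapter c such that proofread(t,c).
Per translator: t1:✓  t2:✗  t3:✓  t4:✓
t2 has no witness among its drafted-chapters.

False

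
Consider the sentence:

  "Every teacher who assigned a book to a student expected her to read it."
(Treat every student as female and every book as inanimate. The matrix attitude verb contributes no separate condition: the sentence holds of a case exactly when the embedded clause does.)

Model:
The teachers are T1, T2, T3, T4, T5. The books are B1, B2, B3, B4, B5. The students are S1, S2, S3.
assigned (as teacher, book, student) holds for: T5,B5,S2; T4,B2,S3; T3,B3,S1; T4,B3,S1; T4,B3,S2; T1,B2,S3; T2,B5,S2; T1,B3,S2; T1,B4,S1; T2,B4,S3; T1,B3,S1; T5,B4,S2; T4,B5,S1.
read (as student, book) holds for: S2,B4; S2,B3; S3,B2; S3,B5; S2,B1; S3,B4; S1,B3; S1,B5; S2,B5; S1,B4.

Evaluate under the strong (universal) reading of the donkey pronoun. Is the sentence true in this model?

True

"her" takes "a student" as antecedent and "it" takes "a book"; both are donkey pronouns co-varying with the restrictor.
Strong reading: for every (t,b,s) with assigned(t,b,s), read(s,b).
Restrictor triples: (T1,B2,S3)→read(S3,B2) ✓  (T1,B3,S1)→read(S1,B3) ✓  (T1,B3,S2)→read(S2,B3) ✓  (T1,B4,S1)→read(S1,B4) ✓  (T2,B4,S3)→read(S3,B4) ✓  (T2,B5,S2)→read(S2,B5) ✓  (T3,B3,S1)→read(S1,B3) ✓  (T4,B2,S3)→read(S3,B2) ✓  (T4,B3,S1)→read(S1,B3) ✓  (T4,B3,S2)→read(S2,B3) ✓  (T4,B5,S1)→read(S1,B5) ✓  (T5,B4,S2)→read(S2,B4) ✓  (T5,B5,S2)→read(S2,B5) ✓
Every restrictor triple satisfies the scope.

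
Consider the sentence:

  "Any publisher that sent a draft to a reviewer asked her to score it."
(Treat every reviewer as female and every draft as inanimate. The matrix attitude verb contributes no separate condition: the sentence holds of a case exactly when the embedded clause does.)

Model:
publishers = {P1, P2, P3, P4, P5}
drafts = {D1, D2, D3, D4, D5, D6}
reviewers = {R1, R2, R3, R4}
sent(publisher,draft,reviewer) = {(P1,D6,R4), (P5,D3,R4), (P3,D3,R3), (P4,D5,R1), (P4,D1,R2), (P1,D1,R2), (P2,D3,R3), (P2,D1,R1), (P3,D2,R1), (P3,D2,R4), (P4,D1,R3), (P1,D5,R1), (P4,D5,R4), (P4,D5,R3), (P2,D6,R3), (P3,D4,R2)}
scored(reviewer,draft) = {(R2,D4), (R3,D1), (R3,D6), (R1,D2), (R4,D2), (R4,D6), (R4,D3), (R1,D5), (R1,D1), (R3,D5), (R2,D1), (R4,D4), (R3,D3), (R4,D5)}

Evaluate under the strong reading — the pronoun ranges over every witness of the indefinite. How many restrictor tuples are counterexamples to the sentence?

"her" takes "a reviewer" as antecedent and "it" takes "a draft"; both are donkey pronouns co-varying with the restrictor.
Strong reading: for every (p,d,r) with sent(p,d,r), scored(r,d).
Restrictor triples: (P1,D1,R2)→scored(R2,D1) ✓  (P1,D5,R1)→scored(R1,D5) ✓  (P1,D6,R4)→scored(R4,D6) ✓  (P2,D1,R1)→scored(R1,D1) ✓  (P2,D3,R3)→scored(R3,D3) ✓  (P2,D6,R3)→scored(R3,D6) ✓  (P3,D2,R1)→scored(R1,D2) ✓  (P3,D2,R4)→scored(R4,D2) ✓  (P3,D3,R3)→scored(R3,D3) ✓  (P3,D4,R2)→scored(R2,D4) ✓  (P4,D1,R2)→scored(R2,D1) ✓  (P4,D1,R3)→scored(R3,D1) ✓  (P4,D5,R1)→scored(R1,D5) ✓  (P4,D5,R3)→scored(R3,D5) ✓  (P4,D5,R4)→scored(R4,D5) ✓  (P5,D3,R4)→scored(R4,D3) ✓
Counterexamples (restrictor triples failing the scope): 0.

0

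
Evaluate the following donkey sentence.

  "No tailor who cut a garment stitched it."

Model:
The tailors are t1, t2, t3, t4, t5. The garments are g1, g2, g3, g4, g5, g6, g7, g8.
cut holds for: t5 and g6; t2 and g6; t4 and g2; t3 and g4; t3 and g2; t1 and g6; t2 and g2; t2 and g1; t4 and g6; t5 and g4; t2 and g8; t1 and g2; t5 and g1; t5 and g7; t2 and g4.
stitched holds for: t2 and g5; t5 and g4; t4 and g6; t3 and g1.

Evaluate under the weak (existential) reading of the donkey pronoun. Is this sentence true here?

False

"it" takes "a garment" as antecedent — a donkey pronoun bound across the clause boundary.
Truth condition: for no (t,g) with cut(t,g) does stitched(t,g) hold.
Restrictor pairs — does the scope hold? (t1,g2):fails  (t1,g6):fails  (t2,g1):fails  (t2,g2):fails  (t2,g4):fails  (t2,g6):fails  (t2,g8):fails  (t3,g2):fails  (t3,g4):fails  (t4,g2):fails  (t4,g6):holds  (t5,g1):fails  (t5,g4):holds  (t5,g6):fails  (t5,g7):fails
Scope holds for 2 pair(s), so the sentence is false.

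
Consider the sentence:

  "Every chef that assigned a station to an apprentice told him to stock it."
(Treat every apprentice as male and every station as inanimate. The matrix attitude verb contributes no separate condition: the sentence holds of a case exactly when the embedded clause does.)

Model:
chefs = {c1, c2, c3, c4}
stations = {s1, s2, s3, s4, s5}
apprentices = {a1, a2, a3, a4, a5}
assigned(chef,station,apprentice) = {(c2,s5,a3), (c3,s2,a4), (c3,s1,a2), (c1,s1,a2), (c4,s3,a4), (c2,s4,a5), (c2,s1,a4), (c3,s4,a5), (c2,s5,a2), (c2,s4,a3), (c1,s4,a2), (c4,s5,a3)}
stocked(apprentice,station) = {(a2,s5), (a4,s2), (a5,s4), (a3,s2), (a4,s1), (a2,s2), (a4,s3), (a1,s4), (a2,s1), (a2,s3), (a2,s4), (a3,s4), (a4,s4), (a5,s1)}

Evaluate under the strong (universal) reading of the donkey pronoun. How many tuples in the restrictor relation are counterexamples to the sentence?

2

"him" takes "an apprentice" as antecedent and "it" takes "a station"; both are donkey pronouns co-varying with the restrictor.
Strong reading: for every (c,s,a) with assigned(c,s,a), stocked(a,s).
Restrictor triples: (c1,s1,a2)→stocked(a2,s1) ✓  (c1,s4,a2)→stocked(a2,s4) ✓  (c2,s1,a4)→stocked(a4,s1) ✓  (c2,s4,a3)→stocked(a3,s4) ✓  (c2,s4,a5)→stocked(a5,s4) ✓  (c2,s5,a2)→stocked(a2,s5) ✓  (c2,s5,a3)→stocked(a3,s5) ✗  (c3,s1,a2)→stocked(a2,s1) ✓  (c3,s2,a4)→stocked(a4,s2) ✓  (c3,s4,a5)→stocked(a5,s4) ✓  (c4,s3,a4)→stocked(a4,s3) ✓  (c4,s5,a3)→stocked(a3,s5) ✗
Counterexamples (restrictor triples failing the scope): 2.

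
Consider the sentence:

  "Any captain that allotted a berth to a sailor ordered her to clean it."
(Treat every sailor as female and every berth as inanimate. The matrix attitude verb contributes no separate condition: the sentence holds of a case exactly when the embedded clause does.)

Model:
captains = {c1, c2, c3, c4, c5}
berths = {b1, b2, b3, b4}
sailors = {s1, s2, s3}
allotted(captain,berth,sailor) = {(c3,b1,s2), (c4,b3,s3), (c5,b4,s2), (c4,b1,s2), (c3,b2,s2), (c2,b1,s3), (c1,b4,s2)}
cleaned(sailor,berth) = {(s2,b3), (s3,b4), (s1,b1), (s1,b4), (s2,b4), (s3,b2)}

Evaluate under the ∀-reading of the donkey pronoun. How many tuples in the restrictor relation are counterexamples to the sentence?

"her" takes "a sailor" as antecedent and "it" takes "a berth"; both are donkey pronouns co-varying with the restrictor.
Strong reading: for every (c,b,s) with allotted(c,b,s), cleaned(s,b).
Restrictor triples: (c1,b4,s2)→cleaned(s2,b4) ✓  (c2,b1,s3)→cleaned(s3,b1) ✗  (c3,b1,s2)→cleaned(s2,b1) ✗  (c3,b2,s2)→cleaned(s2,b2) ✗  (c4,b1,s2)→cleaned(s2,b1) ✗  (c4,b3,s3)→cleaned(s3,b3) ✗  (c5,b4,s2)→cleaned(s2,b4) ✓
Counterexamples (restrictor triples failing the scope): 5.

5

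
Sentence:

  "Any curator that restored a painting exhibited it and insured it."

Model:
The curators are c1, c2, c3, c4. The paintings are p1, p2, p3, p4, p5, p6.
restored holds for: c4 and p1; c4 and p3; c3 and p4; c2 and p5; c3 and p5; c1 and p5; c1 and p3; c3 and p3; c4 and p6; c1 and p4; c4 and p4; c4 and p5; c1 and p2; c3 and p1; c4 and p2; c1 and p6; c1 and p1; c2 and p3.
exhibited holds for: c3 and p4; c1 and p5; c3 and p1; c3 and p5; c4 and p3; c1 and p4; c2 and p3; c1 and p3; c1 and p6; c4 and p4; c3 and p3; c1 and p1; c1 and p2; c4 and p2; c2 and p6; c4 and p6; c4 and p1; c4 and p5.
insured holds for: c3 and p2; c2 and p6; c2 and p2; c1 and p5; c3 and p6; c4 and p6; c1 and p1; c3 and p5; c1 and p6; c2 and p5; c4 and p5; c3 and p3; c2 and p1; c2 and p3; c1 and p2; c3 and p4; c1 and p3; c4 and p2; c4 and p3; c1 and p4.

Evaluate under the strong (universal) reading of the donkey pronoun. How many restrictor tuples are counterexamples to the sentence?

"it" takes "a painting" as antecedent — a donkey pronoun bound across the clause boundary.
Strong reading: for every (c,p) with restored(c,p), exhibited(c,p) ∧ insured(c,p).
Restrictor pairs: (c1,p1) ✓  (c1,p2) ✓  (c1,p3) ✓  (c1,p4) ✓  (c1,p5) ✓  (c1,p6) ✓  (c2,p3) ✓  (c2,p5) ✗  (c3,p1) ✗  (c3,p3) ✓  (c3,p4) ✓  (c3,p5) ✓  (c4,p1) ✗  (c4,p2) ✓  (c4,p3) ✓  (c4,p4) ✗  (c4,p5) ✓  (c4,p6) ✓
Counterexamples (restrictor pairs failing the scope): 4.

4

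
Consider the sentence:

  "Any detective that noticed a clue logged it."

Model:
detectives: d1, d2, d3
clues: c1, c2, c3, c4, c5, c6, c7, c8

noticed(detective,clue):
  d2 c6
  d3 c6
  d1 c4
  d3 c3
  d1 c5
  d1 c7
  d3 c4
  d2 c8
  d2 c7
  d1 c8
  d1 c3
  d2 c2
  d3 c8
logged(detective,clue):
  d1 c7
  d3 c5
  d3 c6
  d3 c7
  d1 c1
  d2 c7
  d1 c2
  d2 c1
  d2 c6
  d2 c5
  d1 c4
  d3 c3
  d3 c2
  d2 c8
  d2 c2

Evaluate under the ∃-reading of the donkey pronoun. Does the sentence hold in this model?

True

"it" takes "a clue" as antecedent — a donkey pronoun bound across the clause boundary.
Weak reading: every detective d with some noticed-clue has at least one noticed-clue c such that logged(d,c).
Per detective: d1:✓  d2:✓  d3:✓
Every detective in the restrictor has a witness.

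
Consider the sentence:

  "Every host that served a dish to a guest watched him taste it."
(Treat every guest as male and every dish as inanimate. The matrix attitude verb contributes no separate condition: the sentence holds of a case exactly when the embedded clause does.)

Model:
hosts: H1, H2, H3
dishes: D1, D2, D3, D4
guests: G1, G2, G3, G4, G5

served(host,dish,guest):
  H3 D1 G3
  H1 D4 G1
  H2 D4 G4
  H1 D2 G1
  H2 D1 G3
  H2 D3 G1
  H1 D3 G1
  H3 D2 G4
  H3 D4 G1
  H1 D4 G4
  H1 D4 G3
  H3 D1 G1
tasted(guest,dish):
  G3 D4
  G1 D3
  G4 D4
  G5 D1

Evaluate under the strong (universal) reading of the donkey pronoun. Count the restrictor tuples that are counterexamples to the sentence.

7

"him" takes "a guest" as antecedent and "it" takes "a dish"; both are donkey pronouns co-varying with the restrictor.
Strong reading: for every (h,d,g) with served(h,d,g), tasted(g,d).
Restrictor triples: (H1,D2,G1)→tasted(G1,D2) ✗  (H1,D3,G1)→tasted(G1,D3) ✓  (H1,D4,G1)→tasted(G1,D4) ✗  (H1,D4,G3)→tasted(G3,D4) ✓  (H1,D4,G4)→tasted(G4,D4) ✓  (H2,D1,G3)→tasted(G3,D1) ✗  (H2,D3,G1)→tasted(G1,D3) ✓  (H2,D4,G4)→tasted(G4,D4) ✓  (H3,D1,G1)→tasted(G1,D1) ✗  (H3,D1,G3)→tasted(G3,D1) ✗  (H3,D2,G4)→tasted(G4,D2) ✗  (H3,D4,G1)→tasted(G1,D4) ✗
Counterexamples (restrictor triples failing the scope): 7.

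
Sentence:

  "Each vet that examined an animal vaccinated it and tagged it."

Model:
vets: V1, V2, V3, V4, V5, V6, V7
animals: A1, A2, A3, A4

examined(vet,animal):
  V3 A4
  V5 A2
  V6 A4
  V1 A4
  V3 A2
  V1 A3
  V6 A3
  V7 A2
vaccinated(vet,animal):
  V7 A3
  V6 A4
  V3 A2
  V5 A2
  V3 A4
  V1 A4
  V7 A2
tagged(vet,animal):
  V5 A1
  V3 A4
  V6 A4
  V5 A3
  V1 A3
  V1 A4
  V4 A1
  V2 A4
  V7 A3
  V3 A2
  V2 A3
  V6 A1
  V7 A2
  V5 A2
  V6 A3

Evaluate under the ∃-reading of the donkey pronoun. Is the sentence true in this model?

"it" takes "an animal" as antecedent — a donkey pronoun bound across the clause boundary.
Weak reading: every vet v with some examined-animal has at least one examined-animal a such that vaccinated(v,a) ∧ tagged(v,a).
Per vet: V1:✓  V3:✓  V5:✓  V6:✓  V7:✓
Every vet in the restrictor has a witness.

True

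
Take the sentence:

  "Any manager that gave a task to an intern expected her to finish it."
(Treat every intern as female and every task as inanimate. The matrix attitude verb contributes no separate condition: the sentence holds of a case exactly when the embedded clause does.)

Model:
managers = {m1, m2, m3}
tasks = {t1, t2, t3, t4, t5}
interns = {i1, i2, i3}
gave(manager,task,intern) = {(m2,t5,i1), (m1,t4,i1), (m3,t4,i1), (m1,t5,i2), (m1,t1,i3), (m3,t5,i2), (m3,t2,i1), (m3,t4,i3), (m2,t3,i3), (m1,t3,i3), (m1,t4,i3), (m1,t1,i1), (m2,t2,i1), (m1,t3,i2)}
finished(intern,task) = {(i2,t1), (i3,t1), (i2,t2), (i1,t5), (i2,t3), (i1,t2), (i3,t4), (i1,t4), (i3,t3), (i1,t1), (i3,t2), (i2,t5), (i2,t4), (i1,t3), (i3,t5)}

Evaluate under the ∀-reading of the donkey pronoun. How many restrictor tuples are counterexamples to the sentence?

"her" takes "an intern" as antecedent and "it" takes "a task"; both are donkey pronouns co-varying with the restrictor.
Strong reading: for every (m,t,i) with gave(m,t,i), finished(i,t).
Restrictor triples: (m1,t1,i1)→finished(i1,t1) ✓  (m1,t1,i3)→finished(i3,t1) ✓  (m1,t3,i2)→finished(i2,t3) ✓  (m1,t3,i3)→finished(i3,t3) ✓  (m1,t4,i1)→finished(i1,t4) ✓  (m1,t4,i3)→finished(i3,t4) ✓  (m1,t5,i2)→finished(i2,t5) ✓  (m2,t2,i1)→finished(i1,t2) ✓  (m2,t3,i3)→finished(i3,t3) ✓  (m2,t5,i1)→finished(i1,t5) ✓  (m3,t2,i1)→finished(i1,t2) ✓  (m3,t4,i1)→finished(i1,t4) ✓  (m3,t4,i3)→finished(i3,t4) ✓  (m3,t5,i2)→finished(i2,t5) ✓
Counterexamples (restrictor triples failing the scope): 0.

0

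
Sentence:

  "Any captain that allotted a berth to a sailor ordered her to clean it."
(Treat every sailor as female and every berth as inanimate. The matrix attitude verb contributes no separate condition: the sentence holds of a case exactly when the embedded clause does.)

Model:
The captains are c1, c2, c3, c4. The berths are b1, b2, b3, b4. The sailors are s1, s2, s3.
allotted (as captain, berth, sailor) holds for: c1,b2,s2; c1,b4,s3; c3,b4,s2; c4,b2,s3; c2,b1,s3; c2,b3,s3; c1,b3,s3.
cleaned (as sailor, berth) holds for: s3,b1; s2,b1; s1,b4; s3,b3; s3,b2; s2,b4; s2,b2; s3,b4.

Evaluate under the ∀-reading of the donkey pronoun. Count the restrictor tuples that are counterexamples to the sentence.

0

"her" takes "a sailor" as antecedent and "it" takes "a berth"; both are donkey pronouns co-varying with the restrictor.
Strong reading: for every (c,b,s) with allotted(c,b,s), cleaned(s,b).
Restrictor triples: (c1,b2,s2)→cleaned(s2,b2) ✓  (c1,b3,s3)→cleaned(s3,b3) ✓  (c1,b4,s3)→cleaned(s3,b4) ✓  (c2,b1,s3)→cleaned(s3,b1) ✓  (c2,b3,s3)→cleaned(s3,b3) ✓  (c3,b4,s2)→cleaned(s2,b4) ✓  (c4,b2,s3)→cleaned(s3,b2) ✓
Counterexamples (restrictor triples failing the scope): 0.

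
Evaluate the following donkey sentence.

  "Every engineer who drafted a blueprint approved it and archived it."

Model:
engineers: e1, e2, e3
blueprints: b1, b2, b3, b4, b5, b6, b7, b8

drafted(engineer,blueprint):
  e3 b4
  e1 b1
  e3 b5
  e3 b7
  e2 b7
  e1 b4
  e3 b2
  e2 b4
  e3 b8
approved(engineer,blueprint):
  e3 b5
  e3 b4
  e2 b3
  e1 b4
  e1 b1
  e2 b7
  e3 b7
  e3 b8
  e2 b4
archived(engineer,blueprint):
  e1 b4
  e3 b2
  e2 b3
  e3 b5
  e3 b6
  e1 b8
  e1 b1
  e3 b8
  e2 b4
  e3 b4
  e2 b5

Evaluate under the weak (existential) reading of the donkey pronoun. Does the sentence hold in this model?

"it" takes "a blueprint" as antecedent — a donkey pronoun bound across the clause boundary.
Weak reading: every engineer e with some drafted-blueprint has at least one drafted-blueprint b such that approved(e,b) ∧ archived(e,b).
Per engineer: e1:✓  e2:✓  e3:✓
Every engineer in the restrictor has a witness.

True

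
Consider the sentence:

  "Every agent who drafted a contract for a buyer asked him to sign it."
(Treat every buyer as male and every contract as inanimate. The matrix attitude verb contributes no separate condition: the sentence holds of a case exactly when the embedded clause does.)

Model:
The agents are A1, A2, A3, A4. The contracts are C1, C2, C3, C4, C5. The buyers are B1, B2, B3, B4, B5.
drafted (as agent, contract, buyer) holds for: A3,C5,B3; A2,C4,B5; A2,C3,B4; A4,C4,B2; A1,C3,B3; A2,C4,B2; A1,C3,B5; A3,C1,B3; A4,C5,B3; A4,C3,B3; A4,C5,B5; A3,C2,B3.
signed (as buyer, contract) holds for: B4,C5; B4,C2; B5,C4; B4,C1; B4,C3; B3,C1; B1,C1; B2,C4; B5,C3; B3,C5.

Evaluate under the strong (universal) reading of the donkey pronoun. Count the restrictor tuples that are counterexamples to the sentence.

"him" takes "a buyer" as antecedent and "it" takes "a contract"; both are donkey pronouns co-varying with the restrictor.
Strong reading: for every (a,c,b) with drafted(a,c,b), signed(b,c).
Restrictor triples: (A1,C3,B3)→signed(B3,C3) ✗  (A1,C3,B5)→signed(B5,C3) ✓  (A2,C3,B4)→signed(B4,C3) ✓  (A2,C4,B2)→signed(B2,C4) ✓  (A2,C4,B5)→signed(B5,C4) ✓  (A3,C1,B3)→signed(B3,C1) ✓  (A3,C2,B3)→signed(B3,C2) ✗  (A3,C5,B3)→signed(B3,C5) ✓  (A4,C3,B3)→signed(B3,C3) ✗  (A4,C4,B2)→signed(B2,C4) ✓  (A4,C5,B3)→signed(B3,C5) ✓  (A4,C5,B5)→signed(B5,C5) ✗
Counterexamples (restrictor triples failing the scope): 4.

4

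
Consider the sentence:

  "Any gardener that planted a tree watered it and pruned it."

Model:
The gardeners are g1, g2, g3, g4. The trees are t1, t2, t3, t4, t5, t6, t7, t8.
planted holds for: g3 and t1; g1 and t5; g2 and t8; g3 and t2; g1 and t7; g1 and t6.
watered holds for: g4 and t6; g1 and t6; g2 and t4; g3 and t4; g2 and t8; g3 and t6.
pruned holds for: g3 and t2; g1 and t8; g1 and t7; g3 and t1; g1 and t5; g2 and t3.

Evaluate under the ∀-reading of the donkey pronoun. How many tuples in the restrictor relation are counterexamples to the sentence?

"it" takes "a tree" as antecedent — a donkey pronoun bound across the clause boundary.
Strong reading: for every (g,t) with planted(g,t), watered(g,t) ∧ pruned(g,t).
Restrictor pairs: (g1,t5) ✗  (g1,t6) ✗  (g1,t7) ✗  (g2,t8) ✗  (g3,t1) ✗  (g3,t2) ✗
Counterexamples (restrictor pairs failing the scope): 6.

6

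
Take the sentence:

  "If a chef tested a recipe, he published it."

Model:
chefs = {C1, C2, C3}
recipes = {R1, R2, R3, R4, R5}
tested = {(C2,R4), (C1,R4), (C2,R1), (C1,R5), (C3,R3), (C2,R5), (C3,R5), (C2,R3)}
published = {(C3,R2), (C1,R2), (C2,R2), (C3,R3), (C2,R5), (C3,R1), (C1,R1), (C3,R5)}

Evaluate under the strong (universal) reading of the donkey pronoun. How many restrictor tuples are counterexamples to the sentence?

"it" takes "a recipe" as antecedent — a donkey pronoun bound across the clause boundary.
Strong reading: for every (c,r) with tested(c,r), published(c,r).
Restrictor pairs: (C1,R4) ✗  (C1,R5) ✗  (C2,R1) ✗  (C2,R3) ✗  (C2,R4) ✗  (C2,R5) ✓  (C3,R3) ✓  (C3,R5) ✓
Counterexamples (restrictor pairs failing the scope): 5.

5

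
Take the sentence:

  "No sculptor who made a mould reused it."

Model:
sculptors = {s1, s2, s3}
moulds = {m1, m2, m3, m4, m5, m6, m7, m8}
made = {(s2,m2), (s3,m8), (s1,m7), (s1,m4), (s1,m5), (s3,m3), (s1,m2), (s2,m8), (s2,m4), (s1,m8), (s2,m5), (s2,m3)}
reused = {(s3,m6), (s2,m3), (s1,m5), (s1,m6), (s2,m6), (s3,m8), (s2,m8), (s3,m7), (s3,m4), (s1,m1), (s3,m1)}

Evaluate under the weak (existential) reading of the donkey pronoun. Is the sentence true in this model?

"it" takes "a mould" as antecedent — a donkey pronoun bound across the clause boundary.
Truth condition: for no (s,m) with made(s,m) does reused(s,m) hold.
Restrictor pairs — does the scope hold? (s1,m2):fails  (s1,m4):fails  (s1,m5):holds  (s1,m7):fails  (s1,m8):fails  (s2,m2):fails  (s2,m3):holds  (s2,m4):fails  (s2,m5):fails  (s2,m8):holds  (s3,m3):fails  (s3,m8):holds
Scope holds for 4 pair(s), so the sentence is false.

False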